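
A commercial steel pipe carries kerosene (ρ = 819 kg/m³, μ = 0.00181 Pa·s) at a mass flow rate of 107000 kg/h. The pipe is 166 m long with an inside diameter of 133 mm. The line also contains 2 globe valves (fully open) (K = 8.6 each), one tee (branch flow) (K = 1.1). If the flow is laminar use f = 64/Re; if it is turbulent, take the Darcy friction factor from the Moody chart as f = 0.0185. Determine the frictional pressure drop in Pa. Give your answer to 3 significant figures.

ΔP ≈ 116000 Pa

ṁ = 107000 kg/h = 107000/3600 = 29.72 kg/s.
A = πD²/4 = π(0.133)²/4 = 0.01389 m²; mean velocity V = ṁ/(ρA) = 29.72/(819 · 0.01389) = 2.612 m/s.
Reynolds number Re = ρVD/μ = 819 · 2.612 · 0.133 / 0.00181 = 1.572e+05.
Re > 4000 → turbulent; use the Moody-chart value f = 0.0185.
Total minor-loss coefficient ΣK = 2·8.6 + 1·1.1 = 18.3.
ΔP = [f·L/D + ΣK]·(ρV²/2) = [0.0185·166/0.133 + 18.3]·(819·2.612²/2) = [23.09 + 18.3]·2794 = 1.157e+05 Pa.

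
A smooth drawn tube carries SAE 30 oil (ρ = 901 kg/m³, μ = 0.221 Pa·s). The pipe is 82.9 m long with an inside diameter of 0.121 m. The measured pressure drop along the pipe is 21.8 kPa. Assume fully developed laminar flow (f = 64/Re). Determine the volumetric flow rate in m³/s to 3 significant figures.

For laminar flow, f = 64/Re with Re = ρVD/μ, so Darcy-Weisbach reduces to ΔP = 32μLV/D². Solving for V: V = ΔP·D²/(32μL) = 2.18e+04·(0.121)²/(32·0.221·82.9) = 0.5444 m/s.
Check: Re = ρVD/μ = 901·0.5444·0.121/0.221 = 268.6 < 2300, so the laminar assumption holds.
Q = V·A = 0.5444·(π/4·0.121²) = 0.00626 m³/s = 0.00626 m³/s.

Q ≈ 0.00626 m³/s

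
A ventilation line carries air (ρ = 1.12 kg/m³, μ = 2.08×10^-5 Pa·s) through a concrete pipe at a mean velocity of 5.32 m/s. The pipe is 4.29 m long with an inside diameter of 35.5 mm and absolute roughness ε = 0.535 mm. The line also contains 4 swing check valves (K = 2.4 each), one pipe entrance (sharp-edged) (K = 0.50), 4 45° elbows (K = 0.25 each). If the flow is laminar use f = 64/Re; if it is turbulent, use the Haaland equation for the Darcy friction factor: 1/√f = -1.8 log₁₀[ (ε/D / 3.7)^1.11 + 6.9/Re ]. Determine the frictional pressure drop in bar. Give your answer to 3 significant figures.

Reynolds number Re = ρVD/μ = 1.12 · 5.32 · 0.0355 / 2.08e-05 = 1.017e+04.
Re > 4000 → turbulent. Relative roughness ε/D = 0.000535/0.0355 = 0.0151. Haaland: 1/√f = -1.8 log₁₀[(0.0151/3.7)^1.11 + 6.9/1.017e+04] = -1.8 log₁₀[0.00222 + 0.000679] = 4.567, so f = 0.04794.
Total minor-loss coefficient ΣK = 4·2.4 + 1·0.5 + 4·0.25 = 11.1.
ΔP = [f·L/D + ΣK]·(ρV²/2) = [0.04794·4.29/0.0355 + 11.1]·(1.12·5.32²/2) = [5.793 + 11.1]·15.85 = 267.7 Pa.
ΔP = 267.7 Pa = 0.00268 bar.

ΔP ≈ 0.00268 bar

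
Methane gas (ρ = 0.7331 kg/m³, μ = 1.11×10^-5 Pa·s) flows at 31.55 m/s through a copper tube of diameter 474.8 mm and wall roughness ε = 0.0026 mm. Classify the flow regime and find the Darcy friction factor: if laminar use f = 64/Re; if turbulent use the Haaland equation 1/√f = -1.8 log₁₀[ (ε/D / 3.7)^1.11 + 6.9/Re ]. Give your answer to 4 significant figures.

Re = ρVD/μ = 0.7331·31.55·0.4748/1.11e-05 = 9.894e+05.
Re > 4000 → turbulent. ε/D = 2.6e-06/0.4748 = 5.48e-06; Haaland: 1/√f = -1.8 log₁₀[3.38e-07 + 6.97e-06] = 9.245, so f = 0.0117.

f ≈ 0.01170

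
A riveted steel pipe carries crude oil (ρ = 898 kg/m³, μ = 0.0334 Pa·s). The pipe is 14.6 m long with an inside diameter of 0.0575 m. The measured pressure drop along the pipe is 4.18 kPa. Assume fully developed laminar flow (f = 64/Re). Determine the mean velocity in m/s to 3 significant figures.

V ≈ 0.886 m/s

For laminar flow, f = 64/Re with Re = ρVD/μ, so Darcy-Weisbach reduces to ΔP = 32μLV/D². Solving for V: V = ΔP·D²/(32μL) = 4180·(0.0575)²/(32·0.0334·14.6) = 0.8857 m/s.
Check: Re = ρVD/μ = 898·0.8857·0.0575/0.0334 = 1369 < 2300, so the laminar assumption holds.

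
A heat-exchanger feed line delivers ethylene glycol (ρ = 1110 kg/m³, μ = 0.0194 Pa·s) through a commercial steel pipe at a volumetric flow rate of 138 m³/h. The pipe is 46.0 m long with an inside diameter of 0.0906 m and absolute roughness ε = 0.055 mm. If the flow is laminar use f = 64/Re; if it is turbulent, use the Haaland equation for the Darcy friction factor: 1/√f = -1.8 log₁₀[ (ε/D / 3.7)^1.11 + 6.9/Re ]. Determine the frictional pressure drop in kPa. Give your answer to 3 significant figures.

Q = 138 m³/h = 138/3600 = 0.03833 m³/s.
Cross-sectional area A = πD²/4 = π(0.0906)²/4 = 0.006447 m²; mean velocity V = Q/A = 0.03833/0.006447 = 5.946 m/s.
Reynolds number Re = ρVD/μ = 1110 · 5.946 · 0.0906 / 0.0194 = 3.082e+04.
Re > 4000 → turbulent. Relative roughness ε/D = 5.5e-05/0.0906 = 0.000607. Haaland: 1/√f = -1.8 log₁₀[(0.000607/3.7)^1.11 + 6.9/3.082e+04] = -1.8 log₁₀[6.29e-05 + 0.000224] = 6.376, so f = 0.02459.
Darcy-Weisbach: ΔP = f(L/D)(ρV²/2) = 0.02459·(46/0.0906)·(1110·5.946²/2) = 0.02459·507.7·1.962e+04 = 2.45e+05 Pa.
ΔP = 2.45e+05 Pa = 245 kPa.

ΔP ≈ 245 kPa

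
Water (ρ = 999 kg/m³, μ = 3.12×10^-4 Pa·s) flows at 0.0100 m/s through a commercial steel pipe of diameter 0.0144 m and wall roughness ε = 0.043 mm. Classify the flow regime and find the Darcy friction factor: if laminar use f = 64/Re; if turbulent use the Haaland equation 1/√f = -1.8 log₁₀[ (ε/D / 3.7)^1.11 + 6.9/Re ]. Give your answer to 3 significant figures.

f ≈ 0.139

Re = ρVD/μ = 999·0.01·0.0144/0.000312 = 461.1.
Re < 2300 → laminar, so f = 64/Re = 0.1388 (roughness is irrelevant in laminar flow).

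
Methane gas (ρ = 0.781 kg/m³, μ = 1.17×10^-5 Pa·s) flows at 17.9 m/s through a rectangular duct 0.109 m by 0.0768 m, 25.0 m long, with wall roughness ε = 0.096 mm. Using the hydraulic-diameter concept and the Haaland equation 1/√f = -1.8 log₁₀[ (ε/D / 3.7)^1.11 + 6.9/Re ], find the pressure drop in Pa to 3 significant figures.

ΔP ≈ 766 Pa

Hydraulic diameter D_h = 4A/P = 4·(0.109·0.0768)/(2·(0.109+0.0768)) = 0.03348/0.3716 = 0.09011 m.
Re = ρVD_h/μ = 0.781·17.9·0.09011/1.17e-05 = 1.077e+05.
ε/D_h = 9.6e-05/0.09011 = 0.00107; Haaland gives 1/√f = -1.8 log₁₀[0.000117+6.41e-05] = 6.734, so f = 0.02205.
ΔP = f(L/D_h)(ρV²/2) = 0.02205·25/0.09011·125.1 = 765.5 Pa.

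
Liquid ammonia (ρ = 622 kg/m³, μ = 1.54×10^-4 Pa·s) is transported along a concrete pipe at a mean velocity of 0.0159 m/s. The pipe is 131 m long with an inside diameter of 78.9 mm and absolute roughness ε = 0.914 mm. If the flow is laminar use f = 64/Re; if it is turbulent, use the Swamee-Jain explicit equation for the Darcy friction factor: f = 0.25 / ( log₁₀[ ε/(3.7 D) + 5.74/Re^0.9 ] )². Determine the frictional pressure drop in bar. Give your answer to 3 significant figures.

Reynolds number Re = ρVD/μ = 622 · 0.0159 · 0.0789 / 0.000154 = 5067.
Re > 4000 → turbulent. Relative roughness ε/D = 0.000914/0.0789 = 0.0116. Swamee-Jain: f = 0.25/(log₁₀[0.0116/3.7 + 5.74/5067^0.9])² = 0.25/(log₁₀[0.00313 + 0.00266])² = 0.25/(-2.237)² = 0.04994.
Darcy-Weisbach: ΔP = f(L/D)(ρV²/2) = 0.04994·(131/0.0789)·(622·0.0159²/2) = 0.04994·1660·0.07862 = 6.52 Pa.
ΔP = 6.52 Pa = 6.52×10^-5 bar.

ΔP ≈ 6.52×10^-5 bar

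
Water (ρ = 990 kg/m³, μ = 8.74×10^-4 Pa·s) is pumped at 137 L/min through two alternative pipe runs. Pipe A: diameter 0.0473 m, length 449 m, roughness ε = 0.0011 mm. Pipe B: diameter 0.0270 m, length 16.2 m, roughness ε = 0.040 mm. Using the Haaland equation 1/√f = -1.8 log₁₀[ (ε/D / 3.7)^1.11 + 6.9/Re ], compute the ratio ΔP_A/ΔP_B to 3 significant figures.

ΔP_A/ΔP_B ≈ 1.40

Pipe A: V = Q/A = 0.002283/0.001757 = 1.299 m/s; Re = 6.962e+04; ε/D = 2.33e-05; Haaland → f = 0.01932; ΔP_A = f(L/D)(ρV²/2) = 1.533e+05 Pa.
Pipe B: V = Q/A = 0.002283/0.0005726 = 3.988 m/s; Re = 1.22e+05; ε/D = 0.00148; Haaland → f = 0.02322; ΔP_B = f(L/D)(ρV²/2) = 1.097e+05 Pa.
ΔP_A/ΔP_B = 1.533e+05/1.097e+05 = 1.40.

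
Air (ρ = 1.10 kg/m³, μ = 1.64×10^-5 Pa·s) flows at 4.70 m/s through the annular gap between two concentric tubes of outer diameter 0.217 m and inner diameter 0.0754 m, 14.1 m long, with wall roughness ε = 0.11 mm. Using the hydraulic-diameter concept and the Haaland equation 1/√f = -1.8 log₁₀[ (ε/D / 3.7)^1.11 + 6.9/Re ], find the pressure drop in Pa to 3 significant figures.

ΔP ≈ 28.4 Pa

Hydraulic diameter D_h = 4A/P = D_o - D_i = 0.217 - 0.0754 = 0.1416 m.
Re = ρVD_h/μ = 1.1·4.7·0.1416/1.64e-05 = 4.464e+04.
ε/D_h = 0.00011/0.1416 = 0.000777; Haaland gives 1/√f = -1.8 log₁₀[8.27e-05+0.000155] = 6.525, so f = 0.02349.
ΔP = f(L/D_h)(ρV²/2) = 0.02349·14.1/0.1416·12.15 = 28.42 Pa.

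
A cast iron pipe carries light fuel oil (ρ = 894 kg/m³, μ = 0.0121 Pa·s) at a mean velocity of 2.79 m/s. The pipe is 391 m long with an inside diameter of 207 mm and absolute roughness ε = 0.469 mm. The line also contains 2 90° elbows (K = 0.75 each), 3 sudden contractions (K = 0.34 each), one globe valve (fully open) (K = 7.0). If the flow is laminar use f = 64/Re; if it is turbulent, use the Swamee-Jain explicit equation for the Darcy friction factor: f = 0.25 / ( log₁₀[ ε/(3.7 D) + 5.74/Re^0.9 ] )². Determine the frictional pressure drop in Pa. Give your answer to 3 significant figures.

Reynolds number Re = ρVD/μ = 894 · 2.79 · 0.207 / 0.0121 = 4.267e+04.
Re > 4000 → turbulent. Relative roughness ε/D = 0.000469/0.207 = 0.00227. Swamee-Jain: f = 0.25/(log₁₀[0.00227/3.7 + 5.74/4.267e+04^0.9])² = 0.25/(log₁₀[0.000612 + 0.000391])² = 0.25/(-2.999)² = 0.0278.
Total minor-loss coefficient ΣK = 2·0.75 + 3·0.34 + 1·7 = 9.52.
ΔP = [f·L/D + ΣK]·(ρV²/2) = [0.0278·391/0.207 + 9.52]·(894·2.79²/2) = [52.51 + 9.52]·3479 = 2.158e+05 Pa.

ΔP ≈ 216000 Pa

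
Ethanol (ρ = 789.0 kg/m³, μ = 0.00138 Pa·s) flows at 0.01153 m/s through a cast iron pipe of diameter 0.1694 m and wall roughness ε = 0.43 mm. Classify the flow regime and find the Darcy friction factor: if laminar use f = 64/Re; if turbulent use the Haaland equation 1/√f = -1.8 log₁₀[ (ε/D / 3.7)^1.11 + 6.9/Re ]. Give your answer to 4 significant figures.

Re = ρVD/μ = 789·0.01153·0.1694/0.00138 = 1117.
Re < 2300 → laminar, so f = 64/Re = 0.05731 (roughness is irrelevant in laminar flow).

f ≈ 0.05731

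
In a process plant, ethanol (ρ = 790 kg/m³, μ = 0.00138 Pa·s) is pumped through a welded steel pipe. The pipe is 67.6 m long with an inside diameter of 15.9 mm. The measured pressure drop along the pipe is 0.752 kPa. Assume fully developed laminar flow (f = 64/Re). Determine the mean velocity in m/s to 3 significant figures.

For laminar flow, f = 64/Re with Re = ρVD/μ, so Darcy-Weisbach reduces to ΔP = 32μLV/D². Solving for V: V = ΔP·D²/(32μL) = 752·(0.0159)²/(32·0.00138·67.6) = 0.06368 m/s.
Check: Re = ρVD/μ = 790·0.06368·0.0159/0.00138 = 579.7 < 2300, so the laminar assumption holds.

V ≈ 0.0637 m/s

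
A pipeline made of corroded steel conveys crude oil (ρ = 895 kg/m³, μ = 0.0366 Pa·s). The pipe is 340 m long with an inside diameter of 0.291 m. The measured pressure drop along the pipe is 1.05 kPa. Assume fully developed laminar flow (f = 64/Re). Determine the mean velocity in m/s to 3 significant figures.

V ≈ 0.223 m/s

For laminar flow, f = 64/Re with Re = ρVD/μ, so Darcy-Weisbach reduces to ΔP = 32μLV/D². Solving for V: V = ΔP·D²/(32μL) = 1050·(0.291)²/(32·0.0366·340) = 0.2233 m/s.
Check: Re = ρVD/μ = 895·0.2233·0.291/0.0366 = 1589 < 2300, so the laminar assumption holds.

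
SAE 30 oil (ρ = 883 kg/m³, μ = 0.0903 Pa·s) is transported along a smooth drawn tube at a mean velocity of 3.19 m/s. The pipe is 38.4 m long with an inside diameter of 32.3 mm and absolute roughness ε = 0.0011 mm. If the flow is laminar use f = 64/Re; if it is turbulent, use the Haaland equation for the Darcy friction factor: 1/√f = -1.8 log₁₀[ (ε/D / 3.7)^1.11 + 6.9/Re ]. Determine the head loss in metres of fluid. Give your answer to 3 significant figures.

Reynolds number Re = ρVD/μ = 883 · 3.19 · 0.0323 / 0.0903 = 1008.
Re < 2300 → laminar flow, so f = 64/Re = 64/1008 = 0.06352 (the turbulent correlation is not needed).
Darcy-Weisbach: ΔP = f(L/D)(ρV²/2) = 0.06352·(38.4/0.0323)·(883·3.19²/2) = 0.06352·1189·4493 = 3.393e+05 Pa.
Head loss h_f = ΔP/(ρg) = 3.393e+05/(883·9.81) = 39.2 m.

h_f ≈ 39.2 m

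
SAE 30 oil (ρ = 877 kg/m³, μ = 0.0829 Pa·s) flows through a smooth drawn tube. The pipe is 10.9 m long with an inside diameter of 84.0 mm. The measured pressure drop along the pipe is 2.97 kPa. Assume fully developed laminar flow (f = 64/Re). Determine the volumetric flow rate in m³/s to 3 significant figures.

For laminar flow, f = 64/Re with Re = ρVD/μ, so Darcy-Weisbach reduces to ΔP = 32μLV/D². Solving for V: V = ΔP·D²/(32μL) = 2970·(0.084)²/(32·0.0829·10.9) = 0.7247 m/s.
Check: Re = ρVD/μ = 877·0.7247·0.084/0.0829 = 644 < 2300, so the laminar assumption holds.
Q = V·A = 0.7247·(π/4·0.084²) = 0.004016 m³/s = 0.00402 m³/s.

Q ≈ 0.00402 m³/s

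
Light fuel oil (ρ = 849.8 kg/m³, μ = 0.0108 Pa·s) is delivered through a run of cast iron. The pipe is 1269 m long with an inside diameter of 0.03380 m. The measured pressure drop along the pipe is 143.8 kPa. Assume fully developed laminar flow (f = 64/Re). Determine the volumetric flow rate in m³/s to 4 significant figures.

For laminar flow, f = 64/Re with Re = ρVD/μ, so Darcy-Weisbach reduces to ΔP = 32μLV/D². Solving for V: V = ΔP·D²/(32μL) = 1.438e+05·(0.0338)²/(32·0.0108·1269) = 0.3746 m/s.
Check: Re = ρVD/μ = 849.8·0.3746·0.0338/0.0108 = 996.2 < 2300, so the laminar assumption holds.
Q = V·A = 0.3746·(π/4·0.0338²) = 0.0003361 m³/s = 3.361×10^-4 m³/s.

Q ≈ 3.361×10^-4 m³/s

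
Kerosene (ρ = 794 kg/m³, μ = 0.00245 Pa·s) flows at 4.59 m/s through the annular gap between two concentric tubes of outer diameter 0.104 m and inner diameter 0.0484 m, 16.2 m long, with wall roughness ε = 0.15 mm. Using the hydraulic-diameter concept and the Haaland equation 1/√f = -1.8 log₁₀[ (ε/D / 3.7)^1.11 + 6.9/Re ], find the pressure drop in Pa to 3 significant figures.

ΔP ≈ 65700 Pa

Hydraulic diameter D_h = 4A/P = D_o - D_i = 0.104 - 0.0484 = 0.0556 m.
Re = ρVD_h/μ = 794·4.59·0.0556/0.00245 = 8.271e+04.
ε/D_h = 0.00015/0.0556 = 0.0027; Haaland gives 1/√f = -1.8 log₁₀[0.000329+8.34e-05] = 6.092, so f = 0.02695.
ΔP = f(L/D_h)(ρV²/2) = 0.02695·16.2/0.0556·8364 = 6.567e+04 Pa.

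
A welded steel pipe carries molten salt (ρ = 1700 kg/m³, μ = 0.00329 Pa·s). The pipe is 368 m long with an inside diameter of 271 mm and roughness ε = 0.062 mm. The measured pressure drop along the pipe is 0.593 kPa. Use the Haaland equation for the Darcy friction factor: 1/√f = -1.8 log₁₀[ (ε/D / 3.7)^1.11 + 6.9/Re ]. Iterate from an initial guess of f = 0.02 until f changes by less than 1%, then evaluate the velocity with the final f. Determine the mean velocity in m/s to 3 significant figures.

V ≈ 0.140 m/s

Rearranging Darcy-Weisbach: V = √(2·ΔP·D/(f·L·ρ)). With ε/D = 6.2e-05/0.271 = 0.000229, iterate starting from f = 0.02:
  f = 0.02 → V = √(2·593·0.271/(0.02·368·1700)) = 0.1603 m/s; Re = ρVD/μ = 2.244e+04; f → 0.02544
  f = 0.02544 → V = 0.1421 m/s; Re = 1.99e+04; f → 0.02617
  f = 0.02617 → V = 0.1401 m/s; Re = 1.962e+04; f → 0.02626
Converged (Δf/f < 1%). With the final f = 0.02626: V = √(2·593·0.271/(0.02626·368·1700)) = 0.1399 m/s.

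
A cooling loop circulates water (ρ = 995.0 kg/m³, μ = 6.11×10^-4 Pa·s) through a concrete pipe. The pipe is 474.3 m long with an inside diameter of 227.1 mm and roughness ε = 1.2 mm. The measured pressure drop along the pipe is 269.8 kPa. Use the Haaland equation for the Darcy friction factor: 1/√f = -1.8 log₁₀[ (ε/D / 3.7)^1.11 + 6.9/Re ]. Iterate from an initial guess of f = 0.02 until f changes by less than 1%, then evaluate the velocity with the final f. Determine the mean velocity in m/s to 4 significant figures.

Rearranging Darcy-Weisbach: V = √(2·ΔP·D/(f·L·ρ)). With ε/D = 0.0012/0.2271 = 0.00528, iterate starting from f = 0.02:
  f = 0.02 → V = √(2·2.698e+05·0.2271/(0.02·474.3·995)) = 3.603 m/s; Re = ρVD/μ = 1.333e+06; f → 0.03101
  f = 0.03101 → V = 2.894 m/s; Re = 1.07e+06; f → 0.03102
Converged (Δf/f < 1%). With the final f = 0.03102: V = √(2·2.698e+05·0.2271/(0.03102·474.3·995)) = 2.893 m/s.

V ≈ 2.893 m/s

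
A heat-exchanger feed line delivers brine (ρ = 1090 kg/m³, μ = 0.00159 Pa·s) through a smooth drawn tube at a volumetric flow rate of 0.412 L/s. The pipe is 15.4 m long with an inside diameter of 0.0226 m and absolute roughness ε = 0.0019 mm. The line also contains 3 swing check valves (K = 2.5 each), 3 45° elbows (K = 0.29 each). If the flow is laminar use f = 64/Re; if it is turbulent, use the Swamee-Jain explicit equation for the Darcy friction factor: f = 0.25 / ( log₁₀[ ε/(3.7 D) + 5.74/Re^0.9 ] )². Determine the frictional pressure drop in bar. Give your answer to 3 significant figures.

Q = 0.412 L/s = 0.412/1000 = 0.000412 m³/s.
Cross-sectional area A = πD²/4 = π(0.0226)²/4 = 0.0004011 m²; mean velocity V = Q/A = 0.000412/0.0004011 = 1.027 m/s.
Reynolds number Re = ρVD/μ = 1090 · 1.027 · 0.0226 / 0.00159 = 1.591e+04.
Re > 4000 → turbulent. Relative roughness ε/D = 1.9e-06/0.0226 = 8.41e-05. Swamee-Jain: f = 0.25/(log₁₀[8.41e-05/3.7 + 5.74/1.591e+04^0.9])² = 0.25/(log₁₀[2.27e-05 + 0.000949])² = 0.25/(-3.012)² = 0.02755.
Total minor-loss coefficient ΣK = 3·2.5 + 3·0.29 = 8.37.
ΔP = [f·L/D + ΣK]·(ρV²/2) = [0.02755·15.4/0.0226 + 8.37]·(1090·1.027²/2) = [18.77 + 8.37]·574.9 = 1.56e+04 Pa.
ΔP = 1.56e+04 Pa = 0.156 bar.

ΔP ≈ 0.156 bar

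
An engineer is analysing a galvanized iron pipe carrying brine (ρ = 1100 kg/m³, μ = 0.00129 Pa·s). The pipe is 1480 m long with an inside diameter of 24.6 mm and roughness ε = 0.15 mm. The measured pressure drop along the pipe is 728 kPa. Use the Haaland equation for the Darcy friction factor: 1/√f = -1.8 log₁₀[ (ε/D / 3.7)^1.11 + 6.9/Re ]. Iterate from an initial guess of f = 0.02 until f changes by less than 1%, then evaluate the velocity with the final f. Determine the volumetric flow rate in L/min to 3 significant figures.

Rearranging Darcy-Weisbach: V = √(2·ΔP·D/(f·L·ρ)). With ε/D = 0.00015/0.0246 = 0.0061, iterate starting from f = 0.02:
  f = 0.02 → V = √(2·7.28e+05·0.0246/(0.02·1480·1100)) = 1.049 m/s; Re = ρVD/μ = 2.2e+04; f → 0.03552
  f = 0.03552 → V = 0.787 m/s; Re = 1.651e+04; f → 0.03647
  f = 0.03647 → V = 0.7767 m/s; Re = 1.629e+04; f → 0.03651
Converged (Δf/f < 1%). With the final f = 0.03651: V = √(2·7.28e+05·0.0246/(0.03651·1480·1100)) = 0.7762 m/s.
Q = V·A = 0.7762·(π/4·0.0246²) = 0.0003689 m³/s = 22.1 L/min.

Q ≈ 22.1 L/min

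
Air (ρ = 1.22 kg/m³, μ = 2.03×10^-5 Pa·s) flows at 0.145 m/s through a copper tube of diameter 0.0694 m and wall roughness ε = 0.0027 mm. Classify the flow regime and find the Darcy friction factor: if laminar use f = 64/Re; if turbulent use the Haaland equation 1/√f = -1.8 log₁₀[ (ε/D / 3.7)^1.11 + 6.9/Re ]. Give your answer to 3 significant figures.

f ≈ 0.106

Re = ρVD/μ = 1.22·0.145·0.0694/2.03e-05 = 604.8.
Re < 2300 → laminar, so f = 64/Re = 0.1058 (roughness is irrelevant in laminar flow).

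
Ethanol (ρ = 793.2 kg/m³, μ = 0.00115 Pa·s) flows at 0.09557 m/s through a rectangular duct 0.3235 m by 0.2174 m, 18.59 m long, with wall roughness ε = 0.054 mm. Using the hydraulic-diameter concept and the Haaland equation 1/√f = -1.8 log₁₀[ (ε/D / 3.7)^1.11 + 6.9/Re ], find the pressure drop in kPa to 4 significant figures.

Hydraulic diameter D_h = 4A/P = 4·(0.3235·0.2174)/(2·(0.3235+0.2174)) = 0.2813/1.082 = 0.26 m.
Re = ρVD_h/μ = 793.2·0.09557·0.26/0.00115 = 1.714e+04.
ε/D_h = 5.4e-05/0.26 = 0.000208; Haaland gives 1/√f = -1.8 log₁₀[1.91e-05+0.000403] = 6.075, so f = 0.0271.
ΔP = f(L/D_h)(ρV²/2) = 0.0271·18.59/0.26·3.622 = 7.017 Pa.
ΔP = 0.007017 kPa.

ΔP ≈ 0.007017 kPa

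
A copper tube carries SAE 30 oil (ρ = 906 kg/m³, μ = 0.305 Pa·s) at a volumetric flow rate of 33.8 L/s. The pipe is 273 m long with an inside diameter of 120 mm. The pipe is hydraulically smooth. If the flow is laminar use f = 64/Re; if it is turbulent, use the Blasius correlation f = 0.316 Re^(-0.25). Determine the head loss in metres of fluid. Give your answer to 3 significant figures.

h_f ≈ 62.2 m

Q = 33.8 L/s = 33.8/1000 = 0.0338 m³/s.
Cross-sectional area A = πD²/4 = π(0.12)²/4 = 0.01131 m²; mean velocity V = Q/A = 0.0338/0.01131 = 2.989 m/s.
Reynolds number Re = ρVD/μ = 906 · 2.989 · 0.12 / 0.305 = 1065.
Re < 2300 → laminar flow, so f = 64/Re = 64/1065 = 0.06008 (the turbulent correlation is not needed).
Darcy-Weisbach: ΔP = f(L/D)(ρV²/2) = 0.06008·(273/0.12)·(906·2.989²/2) = 0.06008·2275·4046 = 5.53e+05 Pa.
Head loss h_f = ΔP/(ρg) = 5.53e+05/(906·9.81) = 62.2 m.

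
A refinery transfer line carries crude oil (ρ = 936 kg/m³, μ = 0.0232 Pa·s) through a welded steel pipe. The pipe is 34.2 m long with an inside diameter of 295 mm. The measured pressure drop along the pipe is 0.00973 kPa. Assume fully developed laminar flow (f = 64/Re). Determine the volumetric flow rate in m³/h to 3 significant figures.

For laminar flow, f = 64/Re with Re = ρVD/μ, so Darcy-Weisbach reduces to ΔP = 32μLV/D². Solving for V: V = ΔP·D²/(32μL) = 9.73·(0.295)²/(32·0.0232·34.2) = 0.03335 m/s.
Check: Re = ρVD/μ = 936·0.03335·0.295/0.0232 = 396.9 < 2300, so the laminar assumption holds.
Q = V·A = 0.03335·(π/4·0.295²) = 0.002279 m³/s = 8.21 m³/h.

Q ≈ 8.21 m³/h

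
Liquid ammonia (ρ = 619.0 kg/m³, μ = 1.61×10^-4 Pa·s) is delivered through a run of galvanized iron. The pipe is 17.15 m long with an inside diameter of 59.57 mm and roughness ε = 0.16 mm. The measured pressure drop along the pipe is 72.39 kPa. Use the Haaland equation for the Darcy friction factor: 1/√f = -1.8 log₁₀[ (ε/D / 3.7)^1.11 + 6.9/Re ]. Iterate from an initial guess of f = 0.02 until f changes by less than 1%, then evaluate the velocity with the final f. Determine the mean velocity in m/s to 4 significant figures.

V ≈ 5.642 m/s

Rearranging Darcy-Weisbach: V = √(2·ΔP·D/(f·L·ρ)). With ε/D = 0.00016/0.05957 = 0.00269, iterate starting from f = 0.02:
  f = 0.02 → V = √(2·7.239e+04·0.05957/(0.02·17.15·619)) = 6.373 m/s; Re = ρVD/μ = 1.46e+06; f → 0.02551
  f = 0.02551 → V = 5.643 m/s; Re = 1.292e+06; f → 0.02552
Converged (Δf/f < 1%). With the final f = 0.02552: V = √(2·7.239e+04·0.05957/(0.02552·17.15·619)) = 5.642 m/s.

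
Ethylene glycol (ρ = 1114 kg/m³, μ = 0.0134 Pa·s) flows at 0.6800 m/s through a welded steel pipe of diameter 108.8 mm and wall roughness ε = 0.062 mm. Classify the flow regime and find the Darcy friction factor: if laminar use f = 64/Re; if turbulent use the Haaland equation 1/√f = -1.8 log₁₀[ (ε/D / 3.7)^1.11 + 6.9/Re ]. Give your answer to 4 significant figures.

f ≈ 0.03600

Re = ρVD/μ = 1114·0.68·0.1088/0.0134 = 6151.
Re > 4000 → turbulent. ε/D = 6.2e-05/0.1088 = 0.00057; Haaland: 1/√f = -1.8 log₁₀[5.86e-05 + 0.00112] = 5.27, so f = 0.036.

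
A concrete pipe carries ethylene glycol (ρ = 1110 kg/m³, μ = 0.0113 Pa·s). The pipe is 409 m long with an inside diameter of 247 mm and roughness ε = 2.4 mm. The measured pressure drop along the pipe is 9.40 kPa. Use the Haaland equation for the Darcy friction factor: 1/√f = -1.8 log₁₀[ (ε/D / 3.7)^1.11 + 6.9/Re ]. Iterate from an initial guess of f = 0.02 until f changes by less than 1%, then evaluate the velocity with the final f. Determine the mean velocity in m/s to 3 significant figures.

V ≈ 0.494 m/s

Rearranging Darcy-Weisbach: V = √(2·ΔP·D/(f·L·ρ)). With ε/D = 0.0024/0.247 = 0.00972, iterate starting from f = 0.02:
  f = 0.02 → V = √(2·9400·0.247/(0.02·409·1110)) = 0.7151 m/s; Re = ρVD/μ = 1.735e+04; f → 0.04071
  f = 0.04071 → V = 0.5013 m/s; Re = 1.216e+04; f → 0.04191
  f = 0.04191 → V = 0.494 m/s; Re = 1.199e+04; f → 0.04197
Converged (Δf/f < 1%). With the final f = 0.04197: V = √(2·9400·0.247/(0.04197·409·1110)) = 0.4937 m/s.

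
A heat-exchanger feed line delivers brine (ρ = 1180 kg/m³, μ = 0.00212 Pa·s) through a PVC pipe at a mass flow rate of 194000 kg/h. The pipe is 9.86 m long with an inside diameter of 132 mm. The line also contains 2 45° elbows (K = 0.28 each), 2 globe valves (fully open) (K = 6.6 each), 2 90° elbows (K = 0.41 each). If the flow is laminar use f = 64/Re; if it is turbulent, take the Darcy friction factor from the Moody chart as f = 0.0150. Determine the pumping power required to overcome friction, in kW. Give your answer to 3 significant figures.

ṁ = 194000 kg/h = 194000/3600 = 53.89 kg/s.
A = πD²/4 = π(0.132)²/4 = 0.01368 m²; mean velocity V = ṁ/(ρA) = 53.89/(1180 · 0.01368) = 3.337 m/s.
Reynolds number Re = ρVD/μ = 1180 · 3.337 · 0.132 / 0.00212 = 2.452e+05.
Re > 4000 → turbulent; use the Moody-chart value f = 0.0150.
Total minor-loss coefficient ΣK = 2·0.28 + 2·6.6 + 2·0.41 = 14.6.
ΔP = [f·L/D + ΣK]·(ρV²/2) = [0.015·9.86/0.132 + 14.6]·(1180·3.337²/2) = [1.12 + 14.6]·6571 = 1.032e+05 Pa.
Q = ṁ/ρ = 53.89/1180 = 0.04567 m³/s.
Pumping power P = QΔP = 0.04567·1.032e+05 = 4711 W = 4.71 kW.

P ≈ 4.71 kW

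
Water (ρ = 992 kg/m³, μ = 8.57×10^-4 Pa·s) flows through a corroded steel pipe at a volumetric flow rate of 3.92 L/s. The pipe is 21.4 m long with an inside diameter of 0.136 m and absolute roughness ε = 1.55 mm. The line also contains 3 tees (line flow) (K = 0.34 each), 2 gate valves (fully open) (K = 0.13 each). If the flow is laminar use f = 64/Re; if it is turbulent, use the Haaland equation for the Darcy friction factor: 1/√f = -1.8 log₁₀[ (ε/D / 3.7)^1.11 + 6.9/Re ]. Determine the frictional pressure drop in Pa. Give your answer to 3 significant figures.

Q = 3.92 L/s = 3.92/1000 = 0.00392 m³/s.
Cross-sectional area A = πD²/4 = π(0.136)²/4 = 0.01453 m²; mean velocity V = Q/A = 0.00392/0.01453 = 0.2698 m/s.
Reynolds number Re = ρVD/μ = 992 · 0.2698 · 0.136 / 0.000857 = 4.248e+04.
Re > 4000 → turbulent. Relative roughness ε/D = 0.00155/0.136 = 0.0114. Haaland: 1/√f = -1.8 log₁₀[(0.0114/3.7)^1.11 + 6.9/4.248e+04] = -1.8 log₁₀[0.00163 + 0.000162] = 4.944, so f = 0.04092.
Total minor-loss coefficient ΣK = 3·0.34 + 2·0.13 = 1.28.
ΔP = [f·L/D + ΣK]·(ρV²/2) = [0.04092·21.4/0.136 + 1.28]·(992·0.2698²/2) = [6.439 + 1.28]·36.12 = 278.8 Pa.

ΔP ≈ 279 Pa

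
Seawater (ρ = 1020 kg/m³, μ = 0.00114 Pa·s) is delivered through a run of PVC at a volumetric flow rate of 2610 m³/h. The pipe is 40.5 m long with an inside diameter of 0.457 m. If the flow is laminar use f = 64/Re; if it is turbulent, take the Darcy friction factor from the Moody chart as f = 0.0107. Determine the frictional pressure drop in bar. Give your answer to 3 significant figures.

Q = 2610 m³/h = 2610/3600 = 0.725 m³/s.
Cross-sectional area A = πD²/4 = π(0.457)²/4 = 0.164 m²; mean velocity V = Q/A = 0.725/0.164 = 4.42 m/s.
Reynolds number Re = ρVD/μ = 1020 · 4.42 · 0.457 / 0.00114 = 1.807e+06.
Re > 4000 → turbulent; use the Moody-chart value f = 0.0107.
Darcy-Weisbach: ΔP = f(L/D)(ρV²/2) = 0.0107·(40.5/0.457)·(1020·4.42²/2) = 0.0107·88.62·9963 = 9448 Pa.
ΔP = 9448 Pa = 0.0945 bar.

ΔP ≈ 0.0945 bar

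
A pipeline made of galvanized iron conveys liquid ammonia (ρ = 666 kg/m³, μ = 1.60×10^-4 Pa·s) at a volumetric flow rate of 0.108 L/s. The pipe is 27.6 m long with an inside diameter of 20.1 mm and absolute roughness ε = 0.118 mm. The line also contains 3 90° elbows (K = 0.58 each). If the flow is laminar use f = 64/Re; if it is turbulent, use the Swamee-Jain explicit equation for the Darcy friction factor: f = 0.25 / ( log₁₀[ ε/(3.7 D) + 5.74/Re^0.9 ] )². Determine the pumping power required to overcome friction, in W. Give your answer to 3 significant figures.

Q = 0.108 L/s = 0.108/1000 = 0.000108 m³/s.
Cross-sectional area A = πD²/4 = π(0.0201)²/4 = 0.0003173 m²; mean velocity V = Q/A = 0.000108/0.0003173 = 0.3404 m/s.
Reynolds number Re = ρVD/μ = 666 · 0.3404 · 0.0201 / 0.00016 = 2.848e+04.
Re > 4000 → turbulent. Relative roughness ε/D = 0.000118/0.0201 = 0.00587. Swamee-Jain: f = 0.25/(log₁₀[0.00587/3.7 + 5.74/2.848e+04^0.9])² = 0.25/(log₁₀[0.00159 + 0.000562])² = 0.25/(-2.668)² = 0.03513.
Total minor-loss coefficient ΣK = 3·0.58 = 1.74.
ΔP = [f·L/D + ΣK]·(ρV²/2) = [0.03513·27.6/0.0201 + 1.74]·(666·0.3404²/2) = [48.23 + 1.74]·38.58 = 1928 Pa.
Pumping power P = QΔP = 0.000108·1928 = 0.2082 W = 0.208 W.

P ≈ 0.208 W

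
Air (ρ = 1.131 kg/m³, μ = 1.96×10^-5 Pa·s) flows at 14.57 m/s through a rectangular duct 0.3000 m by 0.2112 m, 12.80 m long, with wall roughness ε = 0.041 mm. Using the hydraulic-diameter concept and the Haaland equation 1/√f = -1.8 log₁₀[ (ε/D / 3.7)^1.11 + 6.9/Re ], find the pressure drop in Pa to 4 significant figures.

ΔP ≈ 102.6 Pa

Hydraulic diameter D_h = 4A/P = 4·(0.3·0.2112)/(2·(0.3+0.2112)) = 0.2534/1.022 = 0.2479 m.
Re = ρVD_h/μ = 1.131·14.57·0.2479/1.96e-05 = 2.084e+05.
ε/D_h = 4.1e-05/0.2479 = 0.000165; Haaland gives 1/√f = -1.8 log₁₀[1.49e-05+3.31e-05] = 7.774, so f = 0.01655.
ΔP = f(L/D_h)(ρV²/2) = 0.01655·12.8/0.2479·120 = 102.6 Pa.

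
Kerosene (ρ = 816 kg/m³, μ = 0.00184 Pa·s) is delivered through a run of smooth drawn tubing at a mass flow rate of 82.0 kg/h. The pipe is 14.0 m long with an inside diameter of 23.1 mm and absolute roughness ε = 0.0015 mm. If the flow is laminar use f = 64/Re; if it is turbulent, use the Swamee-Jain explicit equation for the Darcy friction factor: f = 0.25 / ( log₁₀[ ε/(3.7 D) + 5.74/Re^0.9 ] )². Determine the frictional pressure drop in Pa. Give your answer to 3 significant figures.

ṁ = 82.0 kg/h = 82.0/3600 = 0.02278 kg/s.
A = πD²/4 = π(0.0231)²/4 = 0.0004191 m²; mean velocity V = ṁ/(ρA) = 0.02278/(816 · 0.0004191) = 0.06661 m/s.
Reynolds number Re = ρVD/μ = 816 · 0.06661 · 0.0231 / 0.00184 = 682.3.
Re < 2300 → laminar flow, so f = 64/Re = 64/682.3 = 0.0938 (the turbulent correlation is not needed).
Darcy-Weisbach: ΔP = f(L/D)(ρV²/2) = 0.0938·(14/0.0231)·(816·0.06661²/2) = 0.0938·606.1·1.81 = 102.9 Pa.

ΔP ≈ 103 Pa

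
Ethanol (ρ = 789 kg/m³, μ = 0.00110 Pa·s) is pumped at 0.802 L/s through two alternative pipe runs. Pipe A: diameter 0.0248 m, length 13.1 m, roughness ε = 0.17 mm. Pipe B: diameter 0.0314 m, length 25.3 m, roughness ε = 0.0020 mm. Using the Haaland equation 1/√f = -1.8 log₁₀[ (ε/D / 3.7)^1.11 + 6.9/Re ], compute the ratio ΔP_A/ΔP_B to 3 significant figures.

ΔP_A/ΔP_B ≈ 2.43

Pipe A: V = Q/A = 0.000802/0.0004831 = 1.66 m/s; Re = 2.953e+04; ε/D = 0.00685; Haaland → f = 0.03583; ΔP_A = f(L/D)(ρV²/2) = 2.058e+04 Pa.
Pipe B: V = Q/A = 0.000802/0.0007744 = 1.036 m/s; Re = 2.333e+04; ε/D = 6.37e-05; Haaland → f = 0.02489; ΔP_B = f(L/D)(ρV²/2) = 8486 Pa.
ΔP_A/ΔP_B = 2.058e+04/8486 = 2.43.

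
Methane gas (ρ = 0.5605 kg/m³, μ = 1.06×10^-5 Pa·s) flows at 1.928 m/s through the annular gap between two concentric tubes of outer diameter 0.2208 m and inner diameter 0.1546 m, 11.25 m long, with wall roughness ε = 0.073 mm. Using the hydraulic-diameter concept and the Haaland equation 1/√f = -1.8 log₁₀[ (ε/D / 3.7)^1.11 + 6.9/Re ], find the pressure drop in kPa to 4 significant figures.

ΔP ≈ 0.006315 kPa

Hydraulic diameter D_h = 4A/P = D_o - D_i = 0.2208 - 0.1546 = 0.0662 m.
Re = ρVD_h/μ = 0.5605·1.928·0.0662/1.06e-05 = 6749.
ε/D_h = 7.3e-05/0.0662 = 0.0011; Haaland gives 1/√f = -1.8 log₁₀[0.000122+0.00102] = 5.295, so f = 0.03567.
ΔP = f(L/D_h)(ρV²/2) = 0.03567·11.25/0.0662·1.042 = 6.315 Pa.
ΔP = 0.006315 kPa.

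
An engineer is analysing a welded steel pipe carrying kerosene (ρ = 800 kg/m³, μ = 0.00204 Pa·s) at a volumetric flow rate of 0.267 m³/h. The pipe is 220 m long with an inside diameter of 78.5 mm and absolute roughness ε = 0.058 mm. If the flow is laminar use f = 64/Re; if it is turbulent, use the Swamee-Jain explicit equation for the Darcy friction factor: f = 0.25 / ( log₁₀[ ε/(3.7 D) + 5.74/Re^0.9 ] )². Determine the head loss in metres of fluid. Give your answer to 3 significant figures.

Q = 0.267 m³/h = 0.267/3600 = 7.417e-05 m³/s.
Cross-sectional area A = πD²/4 = π(0.0785)²/4 = 0.00484 m²; mean velocity V = Q/A = 7.417e-05/0.00484 = 0.01532 m/s.
Reynolds number Re = ρVD/μ = 800 · 0.01532 · 0.0785 / 0.00204 = 471.7.
Re < 2300 → laminar flow, so f = 64/Re = 64/471.7 = 0.1357 (the turbulent correlation is not needed).
Darcy-Weisbach: ΔP = f(L/D)(ρV²/2) = 0.1357·(220/0.0785)·(800·0.01532²/2) = 0.1357·2803·0.09393 = 35.71 Pa.
Head loss h_f = ΔP/(ρg) = 35.71/(800·9.81) = 0.00455 m.

h_f ≈ 0.00455 m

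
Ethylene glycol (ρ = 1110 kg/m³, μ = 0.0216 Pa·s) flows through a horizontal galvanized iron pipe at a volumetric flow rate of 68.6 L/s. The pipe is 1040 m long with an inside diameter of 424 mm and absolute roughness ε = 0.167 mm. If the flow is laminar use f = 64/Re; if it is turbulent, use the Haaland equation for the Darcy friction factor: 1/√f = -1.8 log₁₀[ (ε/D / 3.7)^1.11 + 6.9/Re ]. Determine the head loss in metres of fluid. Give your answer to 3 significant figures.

h_f ≈ 0.912 m

Q = 68.6 L/s = 68.6/1000 = 0.0686 m³/s.
Cross-sectional area A = πD²/4 = π(0.424)²/4 = 0.1412 m²; mean velocity V = Q/A = 0.0686/0.1412 = 0.4859 m/s.
Reynolds number Re = ρVD/μ = 1110 · 0.4859 · 0.424 / 0.0216 = 1.059e+04.
Re > 4000 → turbulent. Relative roughness ε/D = 0.000167/0.424 = 0.000394. Haaland: 1/√f = -1.8 log₁₀[(0.000394/3.7)^1.11 + 6.9/1.059e+04] = -1.8 log₁₀[3.89e-05 + 0.000652] = 5.689, so f = 0.03089.
Darcy-Weisbach: ΔP = f(L/D)(ρV²/2) = 0.03089·(1040/0.424)·(1110·0.4859²/2) = 0.03089·2453·131 = 9928 Pa.
Head loss h_f = ΔP/(ρg) = 9928/(1110·9.81) = 0.912 m.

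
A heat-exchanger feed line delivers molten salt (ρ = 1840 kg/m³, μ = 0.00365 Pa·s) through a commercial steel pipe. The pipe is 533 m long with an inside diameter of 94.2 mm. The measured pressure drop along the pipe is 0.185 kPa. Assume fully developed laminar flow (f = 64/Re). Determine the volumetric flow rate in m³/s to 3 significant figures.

Q ≈ 1.84×10^-4 m³/s

For laminar flow, f = 64/Re with Re = ρVD/μ, so Darcy-Weisbach reduces to ΔP = 32μLV/D². Solving for V: V = ΔP·D²/(32μL) = 185·(0.0942)²/(32·0.00365·533) = 0.02637 m/s.
Check: Re = ρVD/μ = 1840·0.02637·0.0942/0.00365 = 1252 < 2300, so the laminar assumption holds.
Q = V·A = 0.02637·(π/4·0.0942²) = 0.0001838 m³/s = 1.84×10^-4 m³/s.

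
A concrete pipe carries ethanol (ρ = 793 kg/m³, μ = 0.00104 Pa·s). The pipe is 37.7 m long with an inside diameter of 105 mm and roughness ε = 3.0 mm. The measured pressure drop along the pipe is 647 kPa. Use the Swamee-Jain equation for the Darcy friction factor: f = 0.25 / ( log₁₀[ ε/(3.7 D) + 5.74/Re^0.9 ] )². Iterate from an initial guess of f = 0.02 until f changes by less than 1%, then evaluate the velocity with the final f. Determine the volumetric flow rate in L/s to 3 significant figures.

Q ≈ 77.9 L/s

Rearranging Darcy-Weisbach: V = √(2·ΔP·D/(f·L·ρ)). With ε/D = 0.003/0.105 = 0.0286, iterate starting from f = 0.02:
  f = 0.02 → V = √(2·6.47e+05·0.105/(0.02·37.7·793)) = 15.07 m/s; Re = ρVD/μ = 1.207e+06; f → 0.05609
  f = 0.05609 → V = 9.001 m/s; Re = 7.207e+05; f → 0.05612
Converged (Δf/f < 1%). With the final f = 0.05612: V = √(2·6.47e+05·0.105/(0.05612·37.7·793)) = 8.999 m/s.
Q = V·A = 8.999·(π/4·0.105²) = 0.07792 m³/s = 77.9 L/s.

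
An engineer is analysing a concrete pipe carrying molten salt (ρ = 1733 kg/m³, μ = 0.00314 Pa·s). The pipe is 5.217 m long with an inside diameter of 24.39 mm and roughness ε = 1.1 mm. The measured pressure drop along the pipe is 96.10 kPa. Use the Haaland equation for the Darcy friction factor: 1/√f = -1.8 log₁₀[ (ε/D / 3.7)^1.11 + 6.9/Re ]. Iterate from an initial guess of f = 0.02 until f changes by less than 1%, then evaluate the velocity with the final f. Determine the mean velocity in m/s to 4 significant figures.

V ≈ 2.740 m/s

Rearranging Darcy-Weisbach: V = √(2·ΔP·D/(f·L·ρ)). With ε/D = 0.0011/0.02439 = 0.0451, iterate starting from f = 0.02:
  f = 0.02 → V = √(2·9.61e+04·0.02439/(0.02·5.217·1733)) = 5.092 m/s; Re = ρVD/μ = 6.854e+04; f → 0.06875
  f = 0.06875 → V = 2.746 m/s; Re = 3.697e+04; f → 0.06907
Converged (Δf/f < 1%). With the final f = 0.06907: V = √(2·9.61e+04·0.02439/(0.06907·5.217·1733)) = 2.74 m/s.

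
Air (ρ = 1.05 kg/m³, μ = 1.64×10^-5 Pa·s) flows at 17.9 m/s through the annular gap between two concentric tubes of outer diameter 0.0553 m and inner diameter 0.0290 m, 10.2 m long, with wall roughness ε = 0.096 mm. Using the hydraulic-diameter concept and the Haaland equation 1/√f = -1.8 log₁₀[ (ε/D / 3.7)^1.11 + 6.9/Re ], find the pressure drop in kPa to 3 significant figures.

ΔP ≈ 2.01 kPa

Hydraulic diameter D_h = 4A/P = D_o - D_i = 0.0553 - 0.029 = 0.0263 m.
Re = ρVD_h/μ = 1.05·17.9·0.0263/1.64e-05 = 3.014e+04.
ε/D_h = 9.6e-05/0.0263 = 0.00365; Haaland gives 1/√f = -1.8 log₁₀[0.000461+0.000229] = 5.69, so f = 0.03088.
ΔP = f(L/D_h)(ρV²/2) = 0.03088·10.2/0.0263·168.2 = 2015 Pa.
ΔP = 2.01 kPa.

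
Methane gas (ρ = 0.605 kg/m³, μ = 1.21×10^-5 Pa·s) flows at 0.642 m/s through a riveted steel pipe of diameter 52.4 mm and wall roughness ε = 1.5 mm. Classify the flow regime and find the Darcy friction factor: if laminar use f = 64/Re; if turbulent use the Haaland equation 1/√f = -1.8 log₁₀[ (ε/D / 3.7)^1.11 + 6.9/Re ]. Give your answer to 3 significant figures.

f ≈ 0.0380

Re = ρVD/μ = 0.605·0.642·0.0524/1.21e-05 = 1682.
Re < 2300 → laminar, so f = 64/Re = 0.03805 (roughness is irrelevant in laminar flow).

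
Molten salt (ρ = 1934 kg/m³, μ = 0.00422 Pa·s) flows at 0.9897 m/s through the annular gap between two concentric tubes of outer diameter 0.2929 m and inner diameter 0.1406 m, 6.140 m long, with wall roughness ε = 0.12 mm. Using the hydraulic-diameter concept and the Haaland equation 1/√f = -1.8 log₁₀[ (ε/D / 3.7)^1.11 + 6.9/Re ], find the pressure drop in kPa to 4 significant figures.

Hydraulic diameter D_h = 4A/P = D_o - D_i = 0.2929 - 0.1406 = 0.1523 m.
Re = ρVD_h/μ = 1934·0.9897·0.1523/0.00422 = 6.908e+04.
ε/D_h = 0.00012/0.1523 = 0.000788; Haaland gives 1/√f = -1.8 log₁₀[8.4e-05+9.99e-05] = 6.724, so f = 0.02212.
ΔP = f(L/D_h)(ρV²/2) = 0.02212·6.14/0.1523·947.2 = 844.7 Pa.
ΔP = 0.8447 kPa.

ΔP ≈ 0.8447 kPa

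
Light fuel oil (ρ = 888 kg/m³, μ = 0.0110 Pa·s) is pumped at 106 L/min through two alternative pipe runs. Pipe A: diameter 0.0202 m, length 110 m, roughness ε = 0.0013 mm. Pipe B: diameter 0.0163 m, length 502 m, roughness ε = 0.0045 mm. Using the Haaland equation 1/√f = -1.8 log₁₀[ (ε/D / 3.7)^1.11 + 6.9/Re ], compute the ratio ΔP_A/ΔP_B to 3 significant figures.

Pipe A: V = Q/A = 0.001767/0.0003205 = 5.513 m/s; Re = 8989; ε/D = 6.44e-05; Haaland → f = 0.03187; ΔP_A = f(L/D)(ρV²/2) = 2.342e+06 Pa.
Pipe B: V = Q/A = 0.001767/0.0002087 = 8.466 m/s; Re = 1.114e+04; ε/D = 0.000276; Haaland → f = 0.03033; ΔP_B = f(L/D)(ρV²/2) = 2.973e+07 Pa.
ΔP_A/ΔP_B = 2.342e+06/2.973e+07 = 0.0788.

ΔP_A/ΔP_B ≈ 0.0788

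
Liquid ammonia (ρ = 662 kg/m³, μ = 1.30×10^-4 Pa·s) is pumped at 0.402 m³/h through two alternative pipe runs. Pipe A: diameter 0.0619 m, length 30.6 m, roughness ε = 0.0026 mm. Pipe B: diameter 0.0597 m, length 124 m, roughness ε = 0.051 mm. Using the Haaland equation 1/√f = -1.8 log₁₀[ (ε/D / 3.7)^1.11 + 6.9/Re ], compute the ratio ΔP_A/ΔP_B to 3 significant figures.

Pipe A: V = Q/A = 0.0001117/0.003009 = 0.03711 m/s; Re = 1.17e+04; ε/D = 4.2e-05; Haaland → f = 0.02964; ΔP_A = f(L/D)(ρV²/2) = 6.678 Pa.
Pipe B: V = Q/A = 0.0001117/0.002799 = 0.03989 m/s; Re = 1.213e+04; ε/D = 0.000854; Haaland → f = 0.03052; ΔP_B = f(L/D)(ρV²/2) = 33.39 Pa.
ΔP_A/ΔP_B = 6.678/33.39 = 0.200.

ΔP_A/ΔP_B ≈ 0.200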